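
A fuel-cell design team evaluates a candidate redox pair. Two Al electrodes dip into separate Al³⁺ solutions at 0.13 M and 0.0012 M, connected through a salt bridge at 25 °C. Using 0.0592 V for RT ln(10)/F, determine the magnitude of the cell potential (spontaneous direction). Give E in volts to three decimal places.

For a concentration cell E°cell = 0. The 0.13 M side is the cathode (reduction is favoured where [Al³⁺] is higher).
With n = 3, E = −(0.0592/3) log([Al³⁺]ₐₙ/[Al³⁺]꜀ₐₜ) = −(0.0592/3) log(0.0012/0.13) = −(0.0592/3)(-2.035) = +0.040 V.

+0.040 V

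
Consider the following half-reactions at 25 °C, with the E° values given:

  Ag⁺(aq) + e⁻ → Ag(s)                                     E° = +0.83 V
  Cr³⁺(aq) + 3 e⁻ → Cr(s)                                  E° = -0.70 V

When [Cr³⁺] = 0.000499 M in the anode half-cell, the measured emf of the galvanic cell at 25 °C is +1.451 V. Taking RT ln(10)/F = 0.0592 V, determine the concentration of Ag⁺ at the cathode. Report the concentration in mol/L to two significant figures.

Ag⁺/Ag is the cathode, Cr³⁺/Cr the anode: E°cell = +1.53 V, n = 3.
Overall reaction: 3 Ag⁺(aq) + Cr(s) → 3 Ag(s) + Cr³⁺(aq); Q = [Cr³⁺]^1/[Ag⁺]^3.
From E = E° − (0.0592/n) log Q: log Q = (E° − E)·n/0.0592 = (+1.53 − (+1.451))·3/0.0592 = 4.0034.
So 3·log[Ag⁺] = 1·log(0.000499) − log Q = -3.3019 − (4.0034) = -7.3053; log[Ag⁺] = -7.3053 / 3 = -2.4351; [Ag⁺] = 10^(-2.4351) ≈ 0.0037 M.

0.0037 M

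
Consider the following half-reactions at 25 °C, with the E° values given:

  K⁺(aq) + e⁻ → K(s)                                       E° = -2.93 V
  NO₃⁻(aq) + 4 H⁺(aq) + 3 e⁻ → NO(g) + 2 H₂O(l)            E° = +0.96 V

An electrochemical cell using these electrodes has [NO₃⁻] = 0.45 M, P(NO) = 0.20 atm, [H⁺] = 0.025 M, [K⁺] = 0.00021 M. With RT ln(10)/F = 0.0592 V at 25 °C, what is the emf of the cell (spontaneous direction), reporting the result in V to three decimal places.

+3.988 V

NO₃⁻/NO is the cathode (higher E°), K⁺/K the anode: E°cell = +0.96 − (-2.93) = +3.89 V, n = 3.
Overall: NO₃⁻(aq) + 4 H⁺(aq) + 3 K(s) → NO(g) + 2 H₂O(l) + 3 K⁺(aq)
Q = P(NO)·[K⁺]^3 / ([NO₃⁻]·[H⁺]^4); log Q = -4.977.
E = E° − (0.0592/n) log Q = +3.89 − (0.0592/3)(-4.977) = +3.988 V.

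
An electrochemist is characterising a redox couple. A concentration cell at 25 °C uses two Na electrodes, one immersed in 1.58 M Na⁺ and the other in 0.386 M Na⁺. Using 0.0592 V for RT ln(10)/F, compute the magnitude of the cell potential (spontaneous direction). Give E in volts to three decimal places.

+0.036 V

For a concentration cell E°cell = 0. The 1.58 M side is the cathode (reduction is favoured where [Na⁺] is higher).
With n = 1, E = −(0.0592/1) log([Na⁺]ₐₙ/[Na⁺]꜀ₐₜ) = −(0.0592/1) log(0.386/1.58) = −(0.0592/1)(-0.612) = +0.036 V.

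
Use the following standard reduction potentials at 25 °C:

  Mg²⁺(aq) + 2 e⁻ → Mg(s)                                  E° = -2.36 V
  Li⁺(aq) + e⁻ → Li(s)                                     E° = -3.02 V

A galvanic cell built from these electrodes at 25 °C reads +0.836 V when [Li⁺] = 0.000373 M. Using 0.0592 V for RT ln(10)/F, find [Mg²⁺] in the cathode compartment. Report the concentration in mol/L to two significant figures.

0.12 M

Mg²⁺/Mg is the cathode, Li⁺/Li the anode: E°cell = +0.66 V, n = 2.
Overall reaction: Mg²⁺(aq) + 2 Li(s) → Mg(s) + 2 Li⁺(aq); Q = [Li⁺]^2/[Mg²⁺]^1.
From E = E° − (0.0592/n) log Q: log Q = (E° − E)·n/0.0592 = (+0.66 − (+0.836))·2/0.0592 = -5.9459.
So 1·log[Mg²⁺] = 2·log(0.000373) − log Q = -6.8566 − (-5.9459) = -0.9107; [Mg²⁺] = 10^(-0.9107) ≈ 0.12 M.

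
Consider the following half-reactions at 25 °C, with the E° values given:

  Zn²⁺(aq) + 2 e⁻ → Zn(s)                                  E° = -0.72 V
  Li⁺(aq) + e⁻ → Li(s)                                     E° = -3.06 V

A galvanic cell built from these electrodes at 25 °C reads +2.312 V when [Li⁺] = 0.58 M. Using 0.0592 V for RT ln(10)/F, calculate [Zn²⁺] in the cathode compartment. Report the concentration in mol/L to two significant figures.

Zn²⁺/Zn is the cathode, Li⁺/Li the anode: E°cell = +2.34 V, n = 2.
Overall reaction: Zn²⁺(aq) + 2 Li(s) → Zn(s) + 2 Li⁺(aq); Q = [Li⁺]^2/[Zn²⁺]^1.
From E = E° − (0.0592/n) log Q: log Q = (E° − E)·n/0.0592 = (+2.34 − (+2.312))·2/0.0592 = 0.9459.
So 1·log[Zn²⁺] = 2·log(0.58) − log Q = -0.4731 − (0.9459) = -1.4190; [Zn²⁺] = 10^(-1.4190) ≈ 0.038 M.

0.038 M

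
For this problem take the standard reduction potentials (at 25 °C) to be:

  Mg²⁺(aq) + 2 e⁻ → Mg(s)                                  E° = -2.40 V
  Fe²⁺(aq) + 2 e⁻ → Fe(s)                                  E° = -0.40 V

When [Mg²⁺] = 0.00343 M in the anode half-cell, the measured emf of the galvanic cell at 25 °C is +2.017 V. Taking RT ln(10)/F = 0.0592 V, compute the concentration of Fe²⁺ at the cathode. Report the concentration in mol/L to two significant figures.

Fe²⁺/Fe is the cathode, Mg²⁺/Mg the anode: E°cell = +2.00 V, n = 2.
Overall reaction: Fe²⁺(aq) + Mg(s) → Fe(s) + Mg²⁺(aq); Q = [Mg²⁺]^1/[Fe²⁺]^1.
From E = E° − (0.0592/n) log Q: log Q = (E° − E)·n/0.0592 = (+2.00 − (+2.017))·2/0.0592 = -0.5743.
So 1·log[Fe²⁺] = 1·log(0.00343) − log Q = -2.4647 − (-0.5743) = -1.8904; [Fe²⁺] = 10^(-1.8904) ≈ 0.013 M.

0.013 M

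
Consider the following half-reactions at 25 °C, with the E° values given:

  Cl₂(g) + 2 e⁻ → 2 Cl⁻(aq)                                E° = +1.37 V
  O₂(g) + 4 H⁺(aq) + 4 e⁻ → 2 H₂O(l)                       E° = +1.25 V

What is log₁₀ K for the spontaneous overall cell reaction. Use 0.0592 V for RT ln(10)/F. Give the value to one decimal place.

Cathode: Cl₂/Cl⁻; anode: O₂/H₂O. E°cell = +0.12 V, n = 4.
log K = nE°cell / 0.0592 = (4)(+0.12) / 0.0592 = 8.1.

8.1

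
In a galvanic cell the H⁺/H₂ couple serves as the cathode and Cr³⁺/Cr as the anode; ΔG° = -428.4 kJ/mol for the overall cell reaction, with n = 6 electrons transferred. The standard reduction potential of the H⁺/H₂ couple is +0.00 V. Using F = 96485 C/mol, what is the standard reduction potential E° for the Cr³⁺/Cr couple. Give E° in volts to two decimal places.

E°cell = −ΔG°/(nF) = −(-428.4×10³)/((6)(96485)) = +0.740 V.
Since H⁺/H₂ is the cathode and Cr³⁺/Cr the anode, E°cell = E°(H⁺/H₂) − E°(Cr³⁺/Cr).
So E°(Cr³⁺/Cr) = E°(H⁺/H₂) − E°cell = (+0.00) − (+0.740) = -0.74 V.

-0.74 V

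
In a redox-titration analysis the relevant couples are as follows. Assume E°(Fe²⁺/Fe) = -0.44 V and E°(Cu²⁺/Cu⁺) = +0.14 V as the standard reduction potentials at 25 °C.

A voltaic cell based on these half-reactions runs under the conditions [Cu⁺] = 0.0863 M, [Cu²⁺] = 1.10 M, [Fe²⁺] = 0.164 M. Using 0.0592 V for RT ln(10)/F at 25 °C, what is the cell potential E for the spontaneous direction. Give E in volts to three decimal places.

Cu²⁺/Cu⁺ is the cathode (higher E°), Fe²⁺/Fe the anode: E°cell = +0.14 − (-0.44) = +0.58 V, n = 2.
Overall: 2 Cu²⁺(aq) + Fe(s) → 2 Cu⁺(aq) + Fe²⁺(aq)
Q = [Cu⁺]^2·[Fe²⁺] / ([Cu²⁺]^2); log Q = -2.996.
E = E° − (0.0592/n) log Q = +0.58 − (0.0592/2)(-2.996) = +0.669 V.

+0.669 V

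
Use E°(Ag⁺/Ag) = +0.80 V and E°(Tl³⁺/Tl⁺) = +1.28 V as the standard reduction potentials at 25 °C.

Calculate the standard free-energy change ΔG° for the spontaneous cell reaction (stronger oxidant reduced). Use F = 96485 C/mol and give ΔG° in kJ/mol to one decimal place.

Tl³⁺/Tl⁺ (E° = +1.28 V) is the cathode; Ag⁺/Ag (E° = +0.80 V) is the anode, so E°cell = +0.48 V.
Balancing electrons gives n = 2 (lcm of 2 and 1).
ΔG° = −nFE° = −(2)(96485)(+0.48) = -92,626 J = -92.6 kJ/mol.

-92.6 kJ/mol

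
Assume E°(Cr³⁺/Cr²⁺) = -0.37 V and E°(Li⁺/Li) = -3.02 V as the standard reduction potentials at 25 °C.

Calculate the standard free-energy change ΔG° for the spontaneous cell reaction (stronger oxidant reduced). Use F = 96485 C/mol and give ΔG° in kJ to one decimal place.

-255.7 kJ

Cr³⁺/Cr²⁺ (E° = -0.37 V) is the cathode; Li⁺/Li (E° = -3.02 V) is the anode, so E°cell = +2.65 V.
Balancing electrons gives n = 1 (lcm of 1 and 1).
ΔG° = −nFE° = −(1)(96485)(+2.65) = -255,685 J = -255.7 kJ.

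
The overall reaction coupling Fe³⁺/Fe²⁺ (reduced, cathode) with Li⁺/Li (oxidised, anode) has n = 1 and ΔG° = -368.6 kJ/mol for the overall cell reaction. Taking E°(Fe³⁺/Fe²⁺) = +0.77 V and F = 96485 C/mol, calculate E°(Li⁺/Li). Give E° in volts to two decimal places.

-3.05 V

E°cell = −ΔG°/(nF) = −(-368.6×10³)/((1)(96485)) = +3.820 V.
Since Fe³⁺/Fe²⁺ is the cathode and Li⁺/Li the anode, E°cell = E°(Fe³⁺/Fe²⁺) − E°(Li⁺/Li).
So E°(Li⁺/Li) = E°(Fe³⁺/Fe²⁺) − E°cell = (+0.77) − (+3.820) = -3.05 V.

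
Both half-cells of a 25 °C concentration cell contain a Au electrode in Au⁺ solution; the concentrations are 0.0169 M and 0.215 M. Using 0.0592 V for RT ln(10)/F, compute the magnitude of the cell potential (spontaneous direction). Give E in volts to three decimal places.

For a concentration cell E°cell = 0. The 0.215 M side is the cathode (reduction is favoured where [Au⁺] is higher).
With n = 1, E = −(0.0592/1) log([Au⁺]ₐₙ/[Au⁺]꜀ₐₜ) = −(0.0592/1) log(0.0169/0.215) = −(0.0592/1)(-1.105) = +0.065 V.

+0.065 V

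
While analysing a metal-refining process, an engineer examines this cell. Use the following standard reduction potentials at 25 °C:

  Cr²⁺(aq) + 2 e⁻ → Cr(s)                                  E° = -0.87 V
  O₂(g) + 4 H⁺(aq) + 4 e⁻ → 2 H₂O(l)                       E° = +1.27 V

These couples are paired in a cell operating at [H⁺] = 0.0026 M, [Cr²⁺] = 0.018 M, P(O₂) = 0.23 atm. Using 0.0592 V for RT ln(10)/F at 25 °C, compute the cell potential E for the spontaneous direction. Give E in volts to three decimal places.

O₂/H₂O is the cathode (higher E°), Cr²⁺/Cr the anode: E°cell = +1.27 − (-0.87) = +2.14 V, n = 4.
Overall: O₂(g) + 4 H⁺(aq) + 2 Cr(s) → 2 H₂O(l) + 2 Cr²⁺(aq)
Q = [Cr²⁺]^2 / (P(O₂)·[H⁺]^4); log Q = 7.489.
E = E° − (0.0592/n) log Q = +2.14 − (0.0592/4)(7.489) = +2.029 V.

+2.029 V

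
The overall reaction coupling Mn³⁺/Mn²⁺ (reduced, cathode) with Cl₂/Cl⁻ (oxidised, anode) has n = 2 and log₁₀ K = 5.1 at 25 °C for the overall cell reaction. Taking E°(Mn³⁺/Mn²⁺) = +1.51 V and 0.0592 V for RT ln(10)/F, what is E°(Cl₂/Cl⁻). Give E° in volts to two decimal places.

E°cell = (0.0592/n)·log K = (0.0592/2)(5.1) = +0.151 V.
Since Mn³⁺/Mn²⁺ is the cathode and Cl₂/Cl⁻ the anode, E°cell = E°(Mn³⁺/Mn²⁺) − E°(Cl₂/Cl⁻).
So E°(Cl₂/Cl⁻) = E°(Mn³⁺/Mn²⁺) − E°cell = (+1.51) − (+0.151) = +1.36 V.

+1.36 V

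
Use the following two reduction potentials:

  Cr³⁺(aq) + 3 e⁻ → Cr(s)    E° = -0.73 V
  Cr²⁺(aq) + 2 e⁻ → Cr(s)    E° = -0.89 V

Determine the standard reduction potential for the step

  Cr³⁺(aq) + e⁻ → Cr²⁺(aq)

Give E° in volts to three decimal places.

-0.410 V

Sequential free energies add, so n₃E°₃ = n₁E°₁ + n₂E°₂.
With n₃ = 3, and the known step contributing 2×(-0.89) V, the unknown satisfies 1·E° = 3×(-0.73) − 2×(-0.89) = -0.410.
E° = -0.410 / 1 = -0.410 V.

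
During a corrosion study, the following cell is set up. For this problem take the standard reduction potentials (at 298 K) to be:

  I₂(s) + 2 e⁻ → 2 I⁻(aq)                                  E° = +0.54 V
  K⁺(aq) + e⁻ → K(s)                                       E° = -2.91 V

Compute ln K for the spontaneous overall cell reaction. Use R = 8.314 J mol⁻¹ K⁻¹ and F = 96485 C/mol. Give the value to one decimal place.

268.7

Cathode: I₂/I⁻; anode: K⁺/K. E°cell = (+0.54) − (-2.91) = +3.45 V, with n = 2.
ΔG° = −nFE° = −RT ln K, so ln K = nFE°/(RT) = (2)(96485)(+3.45) / ((8.314)(298)) = 268.709.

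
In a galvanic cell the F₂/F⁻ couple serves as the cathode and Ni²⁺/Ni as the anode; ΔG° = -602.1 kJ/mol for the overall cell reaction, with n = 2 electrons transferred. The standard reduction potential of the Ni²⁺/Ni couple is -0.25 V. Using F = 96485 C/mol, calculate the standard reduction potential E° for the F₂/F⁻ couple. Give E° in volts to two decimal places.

+2.87 V

E°cell = −ΔG°/(nF) = −(-602.1×10³)/((2)(96485)) = +3.120 V.
Since F₂/F⁻ is the cathode and Ni²⁺/Ni the anode, E°cell = E°(F₂/F⁻) − E°(Ni²⁺/Ni).
So E°(F₂/F⁻) = E°cell + E°(Ni²⁺/Ni) = +3.120 + (-0.25) = +2.87 V.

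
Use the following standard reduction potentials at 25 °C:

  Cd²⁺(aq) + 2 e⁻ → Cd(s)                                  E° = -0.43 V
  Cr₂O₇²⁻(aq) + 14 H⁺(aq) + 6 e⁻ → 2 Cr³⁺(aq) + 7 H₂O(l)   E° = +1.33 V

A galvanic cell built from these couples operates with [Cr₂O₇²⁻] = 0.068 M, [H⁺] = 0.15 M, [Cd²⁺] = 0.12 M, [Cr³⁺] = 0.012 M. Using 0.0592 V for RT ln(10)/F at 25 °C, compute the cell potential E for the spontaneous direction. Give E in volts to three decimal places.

+1.700 V

Cr₂O₇²⁻/Cr³⁺ is the cathode (higher E°), Cd²⁺/Cd the anode: E°cell = +1.33 − (-0.43) = +1.76 V, n = 6.
Overall: Cr₂O₇²⁻(aq) + 14 H⁺(aq) + 3 Cd(s) → 2 Cr³⁺(aq) + 7 H₂O(l) + 3 Cd²⁺(aq)
Q = [Cr³⁺]^2·[Cd²⁺]^3 / ([Cr₂O₇²⁻]·[H⁺]^14); log Q = 6.098.
E = E° − (0.0592/n) log Q = +1.76 − (0.0592/6)(6.098) = +1.700 V.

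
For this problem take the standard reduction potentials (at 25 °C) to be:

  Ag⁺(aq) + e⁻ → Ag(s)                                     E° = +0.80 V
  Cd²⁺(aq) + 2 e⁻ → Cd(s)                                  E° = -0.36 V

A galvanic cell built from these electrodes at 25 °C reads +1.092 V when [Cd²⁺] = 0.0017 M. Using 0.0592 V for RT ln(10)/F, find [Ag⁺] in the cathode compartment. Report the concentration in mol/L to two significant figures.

0.0029 M

Ag⁺/Ag is the cathode, Cd²⁺/Cd the anode: E°cell = +1.16 V, n = 2.
Overall reaction: 2 Ag⁺(aq) + Cd(s) → 2 Ag(s) + Cd²⁺(aq); Q = [Cd²⁺]^1/[Ag⁺]^2.
From E = E° − (0.0592/n) log Q: log Q = (E° − E)·n/0.0592 = (+1.16 − (+1.092))·2/0.0592 = 2.2973.
So 2·log[Ag⁺] = 1·log(0.0017) − log Q = -2.7696 − (2.2973) = -5.0669; log[Ag⁺] = -5.0669 / 2 = -2.5335; [Ag⁺] = 10^(-2.5335) ≈ 0.0029 M.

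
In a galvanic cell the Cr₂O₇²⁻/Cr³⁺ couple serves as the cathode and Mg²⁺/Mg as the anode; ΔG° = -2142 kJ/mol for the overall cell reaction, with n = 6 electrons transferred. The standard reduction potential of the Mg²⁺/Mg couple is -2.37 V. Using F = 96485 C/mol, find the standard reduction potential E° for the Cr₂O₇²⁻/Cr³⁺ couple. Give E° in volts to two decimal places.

E°cell = −ΔG°/(nF) = −(-2142×10³)/((6)(96485)) = +3.700 V.
Since Cr₂O₇²⁻/Cr³⁺ is the cathode and Mg²⁺/Mg the anode, E°cell = E°(Cr₂O₇²⁻/Cr³⁺) − E°(Mg²⁺/Mg).
So E°(Cr₂O₇²⁻/Cr³⁺) = E°cell + E°(Mg²⁺/Mg) = +3.700 + (-2.37) = +1.33 V.

+1.33 V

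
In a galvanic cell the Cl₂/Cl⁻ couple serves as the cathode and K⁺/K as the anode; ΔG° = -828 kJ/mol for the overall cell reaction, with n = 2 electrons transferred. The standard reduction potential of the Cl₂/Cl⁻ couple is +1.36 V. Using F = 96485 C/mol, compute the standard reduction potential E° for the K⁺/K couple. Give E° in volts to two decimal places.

E°cell = −ΔG°/(nF) = −(-828×10³)/((2)(96485)) = +4.291 V.
Since Cl₂/Cl⁻ is the cathode and K⁺/K the anode, E°cell = E°(Cl₂/Cl⁻) − E°(K⁺/K).
So E°(K⁺/K) = E°(Cl₂/Cl⁻) − E°cell = (+1.36) − (+4.291) = -2.93 V.

-2.93 V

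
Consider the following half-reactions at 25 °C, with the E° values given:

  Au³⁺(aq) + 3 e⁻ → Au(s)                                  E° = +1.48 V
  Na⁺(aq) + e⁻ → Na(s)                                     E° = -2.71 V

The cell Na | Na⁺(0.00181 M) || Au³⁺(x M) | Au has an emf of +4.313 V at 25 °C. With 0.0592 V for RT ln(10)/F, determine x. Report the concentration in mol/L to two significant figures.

Au³⁺/Au is the cathode, Na⁺/Na the anode: E°cell = +4.19 V, n = 3.
Overall reaction: Au³⁺(aq) + 3 Na(s) → Au(s) + 3 Na⁺(aq); Q = [Na⁺]^3/[Au³⁺]^1.
From E = E° − (0.0592/n) log Q: log Q = (E° − E)·n/0.0592 = (+4.19 − (+4.313))·3/0.0592 = -6.2331.
So 1·log[Au³⁺] = 3·log(0.00181) − log Q = -8.2270 − (-6.2331) = -1.9939; [Au³⁺] = 10^(-1.9939) ≈ 0.010 M.

0.010 M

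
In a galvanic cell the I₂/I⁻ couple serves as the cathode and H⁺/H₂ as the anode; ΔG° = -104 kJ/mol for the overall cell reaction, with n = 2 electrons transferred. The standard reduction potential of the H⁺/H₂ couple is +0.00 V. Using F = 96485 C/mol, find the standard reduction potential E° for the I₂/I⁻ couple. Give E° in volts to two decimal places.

E°cell = −ΔG°/(nF) = −(-104×10³)/((2)(96485)) = +0.539 V.
Since I₂/I⁻ is the cathode and H⁺/H₂ the anode, E°cell = E°(I₂/I⁻) − E°(H⁺/H₂).
So E°(I₂/I⁻) = E°cell + E°(H⁺/H₂) = +0.539 + (+0.00) = +0.54 V.

+0.54 V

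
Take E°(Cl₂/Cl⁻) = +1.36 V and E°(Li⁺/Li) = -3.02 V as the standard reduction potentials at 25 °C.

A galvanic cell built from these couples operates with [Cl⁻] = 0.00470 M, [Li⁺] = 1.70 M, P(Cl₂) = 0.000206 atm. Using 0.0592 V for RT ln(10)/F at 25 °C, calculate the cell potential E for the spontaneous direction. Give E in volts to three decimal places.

+4.395 V

Cl₂/Cl⁻ is the cathode (higher E°), Li⁺/Li the anode: E°cell = +1.36 − (-3.02) = +4.38 V, n = 2.
Overall: Cl₂(g) + 2 Li(s) → 2 Cl⁻(aq) + 2 Li⁺(aq)
Q = [Cl⁻]^2·[Li⁺]^2 / (P(Cl₂)); log Q = -0.509.
E = E° − (0.0592/n) log Q = +4.38 − (0.0592/2)(-0.509) = +4.395 V.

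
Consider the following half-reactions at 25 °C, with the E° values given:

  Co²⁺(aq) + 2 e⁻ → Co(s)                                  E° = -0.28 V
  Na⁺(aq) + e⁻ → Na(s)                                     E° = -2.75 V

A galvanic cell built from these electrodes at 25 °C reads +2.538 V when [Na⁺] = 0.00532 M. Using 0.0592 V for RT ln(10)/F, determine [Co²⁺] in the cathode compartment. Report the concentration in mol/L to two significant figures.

0.0056 M

Co²⁺/Co is the cathode, Na⁺/Na the anode: E°cell = +2.47 V, n = 2.
Overall reaction: Co²⁺(aq) + 2 Na(s) → Co(s) + 2 Na⁺(aq); Q = [Na⁺]^2/[Co²⁺]^1.
From E = E° − (0.0592/n) log Q: log Q = (E° − E)·n/0.0592 = (+2.47 − (+2.538))·2/0.0592 = -2.2973.
So 1·log[Co²⁺] = 2·log(0.00532) − log Q = -4.5482 − (-2.2973) = -2.2509; [Co²⁺] = 10^(-2.2509) ≈ 0.0056 M.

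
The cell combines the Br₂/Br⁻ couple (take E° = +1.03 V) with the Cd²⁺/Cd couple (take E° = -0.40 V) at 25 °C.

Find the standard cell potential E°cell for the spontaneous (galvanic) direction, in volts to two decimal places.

The Br₂/Br⁻ couple has the higher reduction potential, so it is the cathode; Cd²⁺/Cd is oxidised at the anode.
E°cell = E°(cathode) − E°(anode) = (+1.03) − (-0.40) = +1.43 V.

+1.43 V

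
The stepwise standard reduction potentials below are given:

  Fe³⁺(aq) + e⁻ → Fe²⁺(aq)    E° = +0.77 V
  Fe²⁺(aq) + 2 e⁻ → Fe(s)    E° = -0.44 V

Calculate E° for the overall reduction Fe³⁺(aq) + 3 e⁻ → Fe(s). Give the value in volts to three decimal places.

-0.037 V

Since ΔG° = −nFE° is additive over sequential reductions, n₃E°₃ = n₁E°₁ + n₂E°₂.
E°₃ = (1×+0.77 + 2×-0.44) / 3 = (-0.110) / 3 = -0.037 V.
E° values themselves are not directly additive — weighting by electron count is essential.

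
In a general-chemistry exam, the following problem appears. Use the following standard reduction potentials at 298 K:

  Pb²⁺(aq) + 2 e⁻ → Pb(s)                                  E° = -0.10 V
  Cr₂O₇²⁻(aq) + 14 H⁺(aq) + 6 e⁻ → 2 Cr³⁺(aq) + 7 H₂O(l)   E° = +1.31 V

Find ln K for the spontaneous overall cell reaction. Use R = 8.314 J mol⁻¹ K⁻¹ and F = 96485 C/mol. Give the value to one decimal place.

Cathode: Cr₂O₇²⁻/Cr³⁺; anode: Pb²⁺/Pb. E°cell = (+1.31) − (-0.10) = +1.41 V, with n = 6.
ΔG° = −nFE° = −RT ln K, so ln K = nFE°/(RT) = (6)(96485)(+1.41) / ((8.314)(298)) = 329.461.

329.5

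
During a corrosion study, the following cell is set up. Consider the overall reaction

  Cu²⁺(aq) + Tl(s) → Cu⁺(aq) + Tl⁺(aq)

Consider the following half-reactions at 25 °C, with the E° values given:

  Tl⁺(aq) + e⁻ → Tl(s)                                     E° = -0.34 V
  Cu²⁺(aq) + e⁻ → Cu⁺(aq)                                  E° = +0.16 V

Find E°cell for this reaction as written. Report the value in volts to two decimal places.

The Cu²⁺/Cu⁺ couple has the higher reduction potential, so it is the cathode; Tl⁺/Tl is oxidised at the anode.
E°cell = E°(cathode) − E°(anode) = (+0.16) − (-0.34) = +0.50 V.

+0.50 V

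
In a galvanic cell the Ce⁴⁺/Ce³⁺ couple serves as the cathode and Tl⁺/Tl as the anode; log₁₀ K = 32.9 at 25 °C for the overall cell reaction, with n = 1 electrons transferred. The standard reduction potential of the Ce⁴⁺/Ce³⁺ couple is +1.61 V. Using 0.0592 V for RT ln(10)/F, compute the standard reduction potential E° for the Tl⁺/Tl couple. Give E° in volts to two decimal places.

E°cell = (0.0592/n)·log K = (0.0592/1)(32.9) = +1.948 V.
Since Ce⁴⁺/Ce³⁺ is the cathode and Tl⁺/Tl the anode, E°cell = E°(Ce⁴⁺/Ce³⁺) − E°(Tl⁺/Tl).
So E°(Tl⁺/Tl) = E°(Ce⁴⁺/Ce³⁺) − E°cell = (+1.61) − (+1.948) = -0.34 V.

-0.34 V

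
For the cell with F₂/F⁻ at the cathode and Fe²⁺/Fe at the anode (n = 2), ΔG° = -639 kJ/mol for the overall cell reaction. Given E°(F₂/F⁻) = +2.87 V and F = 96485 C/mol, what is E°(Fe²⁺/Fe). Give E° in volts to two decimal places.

E°cell = −ΔG°/(nF) = −(-639×10³)/((2)(96485)) = +3.311 V.
Since F₂/F⁻ is the cathode and Fe²⁺/Fe the anode, E°cell = E°(F₂/F⁻) − E°(Fe²⁺/Fe).
So E°(Fe²⁺/Fe) = E°(F₂/F⁻) − E°cell = (+2.87) − (+3.311) = -0.44 V.

-0.44 V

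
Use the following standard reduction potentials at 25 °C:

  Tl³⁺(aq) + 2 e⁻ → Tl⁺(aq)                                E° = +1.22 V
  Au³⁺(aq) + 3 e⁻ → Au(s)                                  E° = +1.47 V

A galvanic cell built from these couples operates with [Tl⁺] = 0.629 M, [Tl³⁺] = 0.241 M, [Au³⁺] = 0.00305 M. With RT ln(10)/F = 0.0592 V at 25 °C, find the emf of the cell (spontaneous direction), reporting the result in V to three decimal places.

Au³⁺/Au is the cathode (higher E°), Tl³⁺/Tl⁺ the anode: E°cell = +1.47 − (+1.22) = +0.25 V, n = 6.
Overall: 2 Au³⁺(aq) + 3 Tl⁺(aq) → 2 Au(s) + 3 Tl³⁺(aq)
Q = [Tl³⁺]^3 / ([Au³⁺]^2·[Tl⁺]^3); log Q = 3.781.
E = E° − (0.0592/n) log Q = +0.25 − (0.0592/6)(3.781) = +0.213 V.

+0.213 V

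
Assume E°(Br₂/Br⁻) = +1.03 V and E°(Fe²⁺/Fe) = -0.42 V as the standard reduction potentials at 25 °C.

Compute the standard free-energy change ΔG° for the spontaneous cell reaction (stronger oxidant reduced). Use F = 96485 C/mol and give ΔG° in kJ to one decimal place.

Br₂/Br⁻ (E° = +1.03 V) is the cathode; Fe²⁺/Fe (E° = -0.42 V) is the anode, so E°cell = +1.45 V.
Balancing electrons gives n = 2 (lcm of 2 and 2).
ΔG° = −nFE° = −(2)(96485)(+1.45) = -279,806 J = -279.8 kJ.

-279.8 kJ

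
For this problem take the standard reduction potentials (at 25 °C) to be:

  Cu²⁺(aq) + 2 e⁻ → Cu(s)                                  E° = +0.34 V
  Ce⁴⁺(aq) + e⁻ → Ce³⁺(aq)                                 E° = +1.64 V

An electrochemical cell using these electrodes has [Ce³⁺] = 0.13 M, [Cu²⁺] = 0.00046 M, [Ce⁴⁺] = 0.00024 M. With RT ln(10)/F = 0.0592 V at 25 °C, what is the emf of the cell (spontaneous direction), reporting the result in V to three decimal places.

+1.237 V

Ce⁴⁺/Ce³⁺ is the cathode (higher E°), Cu²⁺/Cu the anode: E°cell = +1.64 − (+0.34) = +1.30 V, n = 2.
Overall: 2 Ce⁴⁺(aq) + Cu(s) → 2 Ce³⁺(aq) + Cu²⁺(aq)
Q = [Ce³⁺]^2·[Cu²⁺] / ([Ce⁴⁺]^2); log Q = 2.130.
E = E° − (0.0592/n) log Q = +1.30 − (0.0592/2)(2.130) = +1.237 V.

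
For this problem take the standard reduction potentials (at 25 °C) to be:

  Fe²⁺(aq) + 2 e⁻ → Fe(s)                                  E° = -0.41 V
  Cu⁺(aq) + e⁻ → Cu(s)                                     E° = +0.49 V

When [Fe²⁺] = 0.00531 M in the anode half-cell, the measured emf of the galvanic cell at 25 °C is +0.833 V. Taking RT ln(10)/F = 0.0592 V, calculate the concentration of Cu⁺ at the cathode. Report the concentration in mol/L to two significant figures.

Cu⁺/Cu is the cathode, Fe²⁺/Fe the anode: E°cell = +0.90 V, n = 2.
Overall reaction: 2 Cu⁺(aq) + Fe(s) → 2 Cu(s) + Fe²⁺(aq); Q = [Fe²⁺]^1/[Cu⁺]^2.
From E = E° − (0.0592/n) log Q: log Q = (E° − E)·n/0.0592 = (+0.90 − (+0.833))·2/0.0592 = 2.2635.
So 2·log[Cu⁺] = 1·log(0.00531) − log Q = -2.2749 − (2.2635) = -4.5384; log[Cu⁺] = -4.5384 / 2 = -2.2692; [Cu⁺] = 10^(-2.2692) ≈ 0.0054 M.

0.0054 M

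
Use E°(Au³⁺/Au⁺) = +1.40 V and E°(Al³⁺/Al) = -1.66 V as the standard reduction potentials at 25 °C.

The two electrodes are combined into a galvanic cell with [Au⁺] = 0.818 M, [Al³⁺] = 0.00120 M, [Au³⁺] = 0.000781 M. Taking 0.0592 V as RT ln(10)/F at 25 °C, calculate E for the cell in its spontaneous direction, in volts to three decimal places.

+3.028 V

Au³⁺/Au⁺ is the cathode (higher E°), Al³⁺/Al the anode: E°cell = +1.40 − (-1.66) = +3.06 V, n = 6.
Overall: 3 Au³⁺(aq) + 2 Al(s) → 3 Au⁺(aq) + 2 Al³⁺(aq)
Q = [Au⁺]^3·[Al³⁺]^2 / ([Au³⁺]^3); log Q = 3.219.
E = E° − (0.0592/n) log Q = +3.06 − (0.0592/6)(3.219) = +3.028 V.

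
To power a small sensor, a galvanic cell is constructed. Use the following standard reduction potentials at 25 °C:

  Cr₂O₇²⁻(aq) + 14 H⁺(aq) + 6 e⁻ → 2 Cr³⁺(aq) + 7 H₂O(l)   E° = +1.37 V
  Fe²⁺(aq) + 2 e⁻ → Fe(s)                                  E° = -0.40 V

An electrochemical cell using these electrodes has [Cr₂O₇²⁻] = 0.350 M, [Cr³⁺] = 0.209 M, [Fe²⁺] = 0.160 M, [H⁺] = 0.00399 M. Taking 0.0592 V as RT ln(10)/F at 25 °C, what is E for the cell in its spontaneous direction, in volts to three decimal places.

+1.471 V

Cr₂O₇²⁻/Cr³⁺ is the cathode (higher E°), Fe²⁺/Fe the anode: E°cell = +1.37 − (-0.40) = +1.77 V, n = 6.
Overall: Cr₂O₇²⁻(aq) + 14 H⁺(aq) + 3 Fe(s) → 2 Cr³⁺(aq) + 7 H₂O(l) + 3 Fe²⁺(aq)
Q = [Cr³⁺]^2·[Fe²⁺]^3 / ([Cr₂O₇²⁻]·[H⁺]^14); log Q = 30.295.
E = E° − (0.0592/n) log Q = +1.77 − (0.0592/6)(30.295) = +1.471 V.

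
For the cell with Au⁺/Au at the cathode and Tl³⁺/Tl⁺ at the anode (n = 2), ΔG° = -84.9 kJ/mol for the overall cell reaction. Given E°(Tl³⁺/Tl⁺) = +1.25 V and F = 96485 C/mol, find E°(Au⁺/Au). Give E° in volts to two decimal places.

+1.69 V

E°cell = −ΔG°/(nF) = −(-84.9×10³)/((2)(96485)) = +0.440 V.
Since Au⁺/Au is the cathode and Tl³⁺/Tl⁺ the anode, E°cell = E°(Au⁺/Au) − E°(Tl³⁺/Tl⁺).
So E°(Au⁺/Au) = E°cell + E°(Tl³⁺/Tl⁺) = +0.440 + (+1.25) = +1.69 V.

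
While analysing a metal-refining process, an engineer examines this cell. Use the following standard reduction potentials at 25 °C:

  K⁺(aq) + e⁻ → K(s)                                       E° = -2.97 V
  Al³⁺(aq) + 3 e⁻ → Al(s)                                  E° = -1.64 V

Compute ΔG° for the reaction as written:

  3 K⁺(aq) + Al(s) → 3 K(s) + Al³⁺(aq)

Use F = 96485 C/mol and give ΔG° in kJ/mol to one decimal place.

+385.0 kJ/mol

As written, K⁺/K is reduced (cathode) and Al³⁺/Al is oxidised (anode), so E°cell = (-2.97) − (-1.64) = -1.33 V.
Balancing electrons gives n = 3.
ΔG° = −nFE° = −(3)(96485)(-1.33) = 384,975 J = +385.0 kJ/mol.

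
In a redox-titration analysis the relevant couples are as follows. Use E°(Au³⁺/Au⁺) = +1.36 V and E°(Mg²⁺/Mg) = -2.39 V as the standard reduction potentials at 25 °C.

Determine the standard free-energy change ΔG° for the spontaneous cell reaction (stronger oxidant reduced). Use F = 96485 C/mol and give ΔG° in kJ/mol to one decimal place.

-723.6 kJ/mol

Au³⁺/Au⁺ (E° = +1.36 V) is the cathode; Mg²⁺/Mg (E° = -2.39 V) is the anode, so E°cell = +3.75 V.
Balancing electrons gives n = 2 (lcm of 2 and 2).
ΔG° = −nFE° = −(2)(96485)(+3.75) = -723,638 J = -723.6 kJ/mol.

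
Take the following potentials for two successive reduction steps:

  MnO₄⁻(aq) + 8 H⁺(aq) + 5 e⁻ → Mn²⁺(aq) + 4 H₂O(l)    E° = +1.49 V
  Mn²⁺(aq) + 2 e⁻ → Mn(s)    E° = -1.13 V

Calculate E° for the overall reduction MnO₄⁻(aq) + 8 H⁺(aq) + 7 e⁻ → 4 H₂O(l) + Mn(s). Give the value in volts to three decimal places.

+0.741 V

Since ΔG° = −nFE° is additive over sequential reductions, n₃E°₃ = n₁E°₁ + n₂E°₂.
E°₃ = (5×+1.49 + 2×-1.13) / 7 = (+5.190) / 7 = +0.741 V.
E° values themselves are not directly additive — weighting by electron count is essential.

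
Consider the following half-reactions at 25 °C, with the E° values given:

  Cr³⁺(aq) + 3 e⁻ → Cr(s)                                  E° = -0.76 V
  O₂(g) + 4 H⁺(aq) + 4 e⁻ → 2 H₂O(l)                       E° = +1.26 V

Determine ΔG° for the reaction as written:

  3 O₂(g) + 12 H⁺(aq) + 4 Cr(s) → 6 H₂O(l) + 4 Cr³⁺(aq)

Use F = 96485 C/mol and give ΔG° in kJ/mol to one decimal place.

-2338.8 kJ/mol

As written, O₂/H₂O is reduced (cathode) and Cr³⁺/Cr is oxidised (anode), so E°cell = (+1.26) − (-0.76) = +2.02 V.
Balancing electrons gives n = 12.
ΔG° = −nFE° = −(12)(96485)(+2.02) = -2,338,796 J = -2338.8 kJ/mol.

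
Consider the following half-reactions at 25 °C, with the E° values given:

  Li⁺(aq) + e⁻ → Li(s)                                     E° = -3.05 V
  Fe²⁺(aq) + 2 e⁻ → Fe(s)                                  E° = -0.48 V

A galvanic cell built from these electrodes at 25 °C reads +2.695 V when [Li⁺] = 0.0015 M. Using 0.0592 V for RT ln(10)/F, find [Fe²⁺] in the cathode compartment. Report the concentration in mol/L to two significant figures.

Fe²⁺/Fe is the cathode, Li⁺/Li the anode: E°cell = +2.57 V, n = 2.
Overall reaction: Fe²⁺(aq) + 2 Li(s) → Fe(s) + 2 Li⁺(aq); Q = [Li⁺]^2/[Fe²⁺]^1.
From E = E° − (0.0592/n) log Q: log Q = (E° − E)·n/0.0592 = (+2.57 − (+2.695))·2/0.0592 = -4.2230.
So 1·log[Fe²⁺] = 2·log(0.0015) − log Q = -5.6478 − (-4.2230) = -1.4248; [Fe²⁺] = 10^(-1.4248) ≈ 0.038 M.

0.038 M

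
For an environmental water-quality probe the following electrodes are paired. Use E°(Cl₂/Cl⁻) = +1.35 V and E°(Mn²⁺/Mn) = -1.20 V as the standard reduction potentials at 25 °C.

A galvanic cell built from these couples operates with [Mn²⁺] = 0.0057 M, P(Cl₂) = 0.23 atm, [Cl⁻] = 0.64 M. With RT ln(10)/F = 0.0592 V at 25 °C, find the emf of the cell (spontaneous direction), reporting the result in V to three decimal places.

+2.609 V

Cl₂/Cl⁻ is the cathode (higher E°), Mn²⁺/Mn the anode: E°cell = +1.35 − (-1.20) = +2.55 V, n = 2.
Overall: Cl₂(g) + Mn(s) → 2 Cl⁻(aq) + Mn²⁺(aq)
Q = [Cl⁻]^2·[Mn²⁺] / (P(Cl₂)); log Q = -1.993.
E = E° − (0.0592/n) log Q = +2.55 − (0.0592/2)(-1.993) = +2.609 V.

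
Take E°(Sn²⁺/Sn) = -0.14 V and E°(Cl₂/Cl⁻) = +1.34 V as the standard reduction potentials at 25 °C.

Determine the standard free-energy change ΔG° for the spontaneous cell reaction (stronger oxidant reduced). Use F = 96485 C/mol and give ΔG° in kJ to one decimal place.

-285.6 kJ

Cl₂/Cl⁻ (E° = +1.34 V) is the cathode; Sn²⁺/Sn (E° = -0.14 V) is the anode, so E°cell = +1.48 V.
Balancing electrons gives n = 2 (lcm of 2 and 2).
ΔG° = −nFE° = −(2)(96485)(+1.48) = -285,596 J = -285.6 kJ.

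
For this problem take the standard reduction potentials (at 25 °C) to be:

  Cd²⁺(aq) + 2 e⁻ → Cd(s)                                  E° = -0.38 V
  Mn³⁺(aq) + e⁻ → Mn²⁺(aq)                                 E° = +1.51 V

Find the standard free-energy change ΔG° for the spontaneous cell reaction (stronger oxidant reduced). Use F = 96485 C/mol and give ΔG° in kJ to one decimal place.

Mn³⁺/Mn²⁺ (E° = +1.51 V) is the cathode; Cd²⁺/Cd (E° = -0.38 V) is the anode, so E°cell = +1.89 V.
Balancing electrons gives n = 2 (lcm of 1 and 2).
ΔG° = −nFE° = −(2)(96485)(+1.89) = -364,713 J = -364.7 kJ.

-364.7 kJ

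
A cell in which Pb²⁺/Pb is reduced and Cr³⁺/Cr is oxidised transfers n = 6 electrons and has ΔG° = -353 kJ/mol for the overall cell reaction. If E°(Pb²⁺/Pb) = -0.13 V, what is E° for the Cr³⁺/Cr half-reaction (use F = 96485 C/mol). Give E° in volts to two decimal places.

-0.74 V

E°cell = −ΔG°/(nF) = −(-353×10³)/((6)(96485)) = +0.610 V.
Since Pb²⁺/Pb is the cathode and Cr³⁺/Cr the anode, E°cell = E°(Pb²⁺/Pb) − E°(Cr³⁺/Cr).
So E°(Cr³⁺/Cr) = E°(Pb²⁺/Pb) − E°cell = (-0.13) − (+0.610) = -0.74 V.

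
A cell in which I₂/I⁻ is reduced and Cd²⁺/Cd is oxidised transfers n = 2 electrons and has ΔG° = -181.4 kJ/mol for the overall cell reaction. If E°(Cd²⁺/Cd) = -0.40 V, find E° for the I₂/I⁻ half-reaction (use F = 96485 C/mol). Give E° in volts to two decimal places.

E°cell = −ΔG°/(nF) = −(-181.4×10³)/((2)(96485)) = +0.940 V.
Since I₂/I⁻ is the cathode and Cd²⁺/Cd the anode, E°cell = E°(I₂/I⁻) − E°(Cd²⁺/Cd).
So E°(I₂/I⁻) = E°cell + E°(Cd²⁺/Cd) = +0.940 + (-0.40) = +0.54 V.

+0.54 V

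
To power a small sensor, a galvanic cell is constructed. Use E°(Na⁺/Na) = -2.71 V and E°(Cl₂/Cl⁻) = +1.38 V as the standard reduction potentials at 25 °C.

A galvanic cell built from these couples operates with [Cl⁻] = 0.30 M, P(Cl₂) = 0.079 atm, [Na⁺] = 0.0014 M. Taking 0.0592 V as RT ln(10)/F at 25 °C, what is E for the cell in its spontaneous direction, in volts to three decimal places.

+4.257 V

Cl₂/Cl⁻ is the cathode (higher E°), Na⁺/Na the anode: E°cell = +1.38 − (-2.71) = +4.09 V, n = 2.
Overall: Cl₂(g) + 2 Na(s) → 2 Cl⁻(aq) + 2 Na⁺(aq)
Q = [Cl⁻]^2·[Na⁺]^2 / (P(Cl₂)); log Q = -5.651.
E = E° − (0.0592/n) log Q = +4.09 − (0.0592/2)(-5.651) = +4.257 V.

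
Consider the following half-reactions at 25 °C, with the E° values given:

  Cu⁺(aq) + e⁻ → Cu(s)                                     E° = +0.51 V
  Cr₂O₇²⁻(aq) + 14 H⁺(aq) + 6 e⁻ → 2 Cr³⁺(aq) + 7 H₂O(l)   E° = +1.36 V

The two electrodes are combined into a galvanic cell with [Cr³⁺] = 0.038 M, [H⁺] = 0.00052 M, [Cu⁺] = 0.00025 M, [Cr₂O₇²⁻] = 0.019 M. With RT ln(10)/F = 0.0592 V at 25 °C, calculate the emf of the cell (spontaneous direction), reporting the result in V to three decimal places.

Cr₂O₇²⁻/Cr³⁺ is the cathode (higher E°), Cu⁺/Cu the anode: E°cell = +1.36 − (+0.51) = +0.85 V, n = 6.
Overall: Cr₂O₇²⁻(aq) + 14 H⁺(aq) + 6 Cu(s) → 2 Cr³⁺(aq) + 7 H₂O(l) + 6 Cu⁺(aq)
Q = [Cr³⁺]^2·[Cu⁺]^6 / ([Cr₂O₇²⁻]·[H⁺]^14); log Q = 23.244.
E = E° − (0.0592/n) log Q = +0.85 − (0.0592/6)(23.244) = +0.621 V.

+0.621 V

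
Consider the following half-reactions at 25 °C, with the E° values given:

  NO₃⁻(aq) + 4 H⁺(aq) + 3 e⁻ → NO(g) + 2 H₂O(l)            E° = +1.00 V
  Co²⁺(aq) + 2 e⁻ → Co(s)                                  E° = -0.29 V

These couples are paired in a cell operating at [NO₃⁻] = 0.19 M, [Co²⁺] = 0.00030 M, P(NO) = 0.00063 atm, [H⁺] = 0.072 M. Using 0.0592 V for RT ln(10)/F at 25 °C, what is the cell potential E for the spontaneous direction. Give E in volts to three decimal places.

NO₃⁻/NO is the cathode (higher E°), Co²⁺/Co the anode: E°cell = +1.00 − (-0.29) = +1.29 V, n = 6.
Overall: 2 NO₃⁻(aq) + 8 H⁺(aq) + 3 Co(s) → 2 NO(g) + 4 H₂O(l) + 3 Co²⁺(aq)
Q = P(NO)^2·[Co²⁺]^3 / ([NO₃⁻]^2·[H⁺]^8); log Q = -6.386.
E = E° − (0.0592/n) log Q = +1.29 − (0.0592/6)(-6.386) = +1.353 V.

+1.353 V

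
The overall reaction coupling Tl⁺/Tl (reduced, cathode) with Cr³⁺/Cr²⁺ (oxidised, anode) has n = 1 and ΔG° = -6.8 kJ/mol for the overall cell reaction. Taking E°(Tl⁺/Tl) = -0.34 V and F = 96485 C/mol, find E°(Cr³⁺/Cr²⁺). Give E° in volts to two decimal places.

E°cell = −ΔG°/(nF) = −(-6.8×10³)/((1)(96485)) = +0.070 V.
Since Tl⁺/Tl is the cathode and Cr³⁺/Cr²⁺ the anode, E°cell = E°(Tl⁺/Tl) − E°(Cr³⁺/Cr²⁺).
So E°(Cr³⁺/Cr²⁺) = E°(Tl⁺/Tl) − E°cell = (-0.34) − (+0.070) = -0.41 V.

-0.41 V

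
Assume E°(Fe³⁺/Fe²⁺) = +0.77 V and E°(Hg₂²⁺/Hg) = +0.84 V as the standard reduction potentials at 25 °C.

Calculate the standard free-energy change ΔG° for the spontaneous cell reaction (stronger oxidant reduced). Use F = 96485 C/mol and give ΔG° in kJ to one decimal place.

-13.5 kJ

Hg₂²⁺/Hg (E° = +0.84 V) is the cathode; Fe³⁺/Fe²⁺ (E° = +0.77 V) is the anode, so E°cell = +0.07 V.
Balancing electrons gives n = 2 (lcm of 2 and 1).
ΔG° = −nFE° = −(2)(96485)(+0.07) = -13,508 J = -13.5 kJ.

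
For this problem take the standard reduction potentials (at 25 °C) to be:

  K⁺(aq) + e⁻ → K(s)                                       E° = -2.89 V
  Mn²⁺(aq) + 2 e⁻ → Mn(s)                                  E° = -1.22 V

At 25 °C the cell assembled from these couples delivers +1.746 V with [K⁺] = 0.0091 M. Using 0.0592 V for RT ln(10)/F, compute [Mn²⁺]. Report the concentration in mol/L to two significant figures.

0.031 M

Mn²⁺/Mn is the cathode, K⁺/K the anode: E°cell = +1.67 V, n = 2.
Overall reaction: Mn²⁺(aq) + 2 K(s) → Mn(s) + 2 K⁺(aq); Q = [K⁺]^2/[Mn²⁺]^1.
From E = E° − (0.0592/n) log Q: log Q = (E° − E)·n/0.0592 = (+1.67 − (+1.746))·2/0.0592 = -2.5676.
So 1·log[Mn²⁺] = 2·log(0.0091) − log Q = -4.0819 − (-2.5676) = -1.5143; [Mn²⁺] = 10^(-1.5143) ≈ 0.031 M.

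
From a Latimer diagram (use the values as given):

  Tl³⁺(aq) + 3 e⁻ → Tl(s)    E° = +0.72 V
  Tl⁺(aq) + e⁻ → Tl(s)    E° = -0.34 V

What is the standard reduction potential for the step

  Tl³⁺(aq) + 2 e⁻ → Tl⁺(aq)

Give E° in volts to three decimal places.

+1.250 V

Sequential free energies add, so n₃E°₃ = n₁E°₁ + n₂E°₂.
With n₃ = 3, and the known step contributing 1×(-0.34) V, the unknown satisfies 2·E° = 3×(+0.72) − 1×(-0.34) = +2.500.
E° = +2.500 / 2 = +1.250 V.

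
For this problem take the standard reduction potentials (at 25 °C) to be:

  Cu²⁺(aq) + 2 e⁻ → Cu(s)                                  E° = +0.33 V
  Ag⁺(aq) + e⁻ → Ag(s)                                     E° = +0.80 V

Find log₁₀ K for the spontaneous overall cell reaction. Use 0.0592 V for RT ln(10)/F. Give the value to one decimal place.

15.9

Cathode: Ag⁺/Ag; anode: Cu²⁺/Cu. E°cell = +0.47 V, n = 2.
log K = nE°cell / 0.0592 = (2)(+0.47) / 0.0592 = 15.9.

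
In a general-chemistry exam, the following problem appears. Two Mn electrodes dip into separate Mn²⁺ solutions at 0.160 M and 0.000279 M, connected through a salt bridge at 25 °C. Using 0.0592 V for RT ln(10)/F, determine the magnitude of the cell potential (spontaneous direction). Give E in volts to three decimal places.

For a concentration cell E°cell = 0. The 0.160 M side is the cathode (reduction is favoured where [Mn²⁺] is higher).
With n = 2, E = −(0.0592/2) log([Mn²⁺]ₐₙ/[Mn²⁺]꜀ₐₜ) = −(0.0592/2) log(0.000279/0.16) = −(0.0592/2)(-2.759) = +0.082 V.

+0.082 V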